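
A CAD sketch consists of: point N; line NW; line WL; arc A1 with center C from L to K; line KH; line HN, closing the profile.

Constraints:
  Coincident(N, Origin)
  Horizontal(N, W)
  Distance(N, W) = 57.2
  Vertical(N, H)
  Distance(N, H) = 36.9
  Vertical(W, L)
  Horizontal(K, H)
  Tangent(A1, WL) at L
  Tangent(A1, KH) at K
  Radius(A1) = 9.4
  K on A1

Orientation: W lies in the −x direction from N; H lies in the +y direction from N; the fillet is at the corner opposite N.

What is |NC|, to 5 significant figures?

55.146

NH is vertical with |NH| = 36.9 and H on the +y side, so H = (0.0000, 36.900). The virtual corner opposite N is at (-57.200, 36.900). Tangency of A1 to WL means the radius CL is perpendicular to WL and A1 meets KH tangentially, so CK is at right angles to KH, with radius 9.4, so the center C sits 9.4 in from both sides at C = (-47.800, 27.500). Then |NC| = |C − N| = 55.146.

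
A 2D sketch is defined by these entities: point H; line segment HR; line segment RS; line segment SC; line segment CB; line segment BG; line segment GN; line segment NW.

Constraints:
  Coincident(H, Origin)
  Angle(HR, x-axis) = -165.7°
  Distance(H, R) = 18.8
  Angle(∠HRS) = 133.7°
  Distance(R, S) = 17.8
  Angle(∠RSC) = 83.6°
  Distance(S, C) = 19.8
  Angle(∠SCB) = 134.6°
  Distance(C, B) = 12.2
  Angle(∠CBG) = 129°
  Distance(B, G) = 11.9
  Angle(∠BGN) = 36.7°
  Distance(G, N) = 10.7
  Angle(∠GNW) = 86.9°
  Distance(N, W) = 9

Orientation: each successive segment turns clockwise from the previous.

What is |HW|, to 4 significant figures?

25.34

H is at the origin; HR runs at -165.7° with length 18.8, so R = (-18.22, -4.644). ∠HRS = 133.7° gives RS at 148.0° from the x-axis; with |RS| = 17.8, S = (-33.31, 4.789). ∠RSC = 83.6° gives SC at 51.60° from the x-axis; with |SC| = 19.8, C = (-21.01, 20.31). ∠SCB = 134.6° gives CB at 6.200° from the x-axis; with |CB| = 12.2, B = (-8.885, 21.62). ∠CBG = 129.0° gives BG at -44.80° from the x-axis; with |BG| = 11.9, G = (-0.4415, 13.24). ∠BGN = 36.7° gives GN at 171.9° from the x-axis; with |GN| = 10.7, N = (-11.03, 14.75). ∠GNW = 86.9° gives NW at 78.80° from the x-axis; with |NW| = 9.0, W = (-9.287, 23.57). Then |HW| = |W − H| = 25.34.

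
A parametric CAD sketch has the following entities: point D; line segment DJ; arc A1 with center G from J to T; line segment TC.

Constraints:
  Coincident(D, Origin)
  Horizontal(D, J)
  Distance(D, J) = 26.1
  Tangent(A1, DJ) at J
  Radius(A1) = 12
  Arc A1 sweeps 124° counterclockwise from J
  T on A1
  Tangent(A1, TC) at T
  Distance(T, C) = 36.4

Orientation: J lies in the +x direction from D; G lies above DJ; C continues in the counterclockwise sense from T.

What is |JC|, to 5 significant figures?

49.983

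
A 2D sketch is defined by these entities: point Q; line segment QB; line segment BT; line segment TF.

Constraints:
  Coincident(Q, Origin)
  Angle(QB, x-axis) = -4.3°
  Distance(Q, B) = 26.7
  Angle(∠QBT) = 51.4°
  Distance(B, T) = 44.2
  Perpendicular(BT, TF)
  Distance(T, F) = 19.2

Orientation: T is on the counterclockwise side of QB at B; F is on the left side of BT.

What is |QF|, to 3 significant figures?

27.6

∠QBT = 51.4°, so BT runs at -4.3° + (180° − 51.4°) = 124° from the x-axis; with |BT| = 44.2, T = B + 44.2·(cos 124°, sin 124°) = (1.72, 34.5). The perpendicularity gives TF at right angles to BT; with |TF| = 19.2 on the left of BT, F = T + 19.2·(-0.826, -0.564) = (-14.1, 23.7). Then |QF| = |F − Q| = 27.6.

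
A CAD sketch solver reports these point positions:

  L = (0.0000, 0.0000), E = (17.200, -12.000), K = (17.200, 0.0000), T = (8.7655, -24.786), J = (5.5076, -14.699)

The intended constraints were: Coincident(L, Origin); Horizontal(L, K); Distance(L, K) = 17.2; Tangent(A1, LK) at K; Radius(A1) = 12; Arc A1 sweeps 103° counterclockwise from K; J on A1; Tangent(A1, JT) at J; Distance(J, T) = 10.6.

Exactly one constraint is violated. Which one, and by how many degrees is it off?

Tangent(A1, JT) at J — off by 4.90°.

L = (0.00, 0.00) ✓; L.y = 0.00, K.y = 0.00 ✓; |LK| = 17.20 ✓; ∠(EK, KL) = 90.00° ✓; |EK| = 12.00 ✓; bearing(E→J) − bearing(E→K) = 103.0° ✓; |EJ| = 12.00 ✓; ∠(EJ, JT) = 85.10° ✗; |JT| = 10.60 ✓.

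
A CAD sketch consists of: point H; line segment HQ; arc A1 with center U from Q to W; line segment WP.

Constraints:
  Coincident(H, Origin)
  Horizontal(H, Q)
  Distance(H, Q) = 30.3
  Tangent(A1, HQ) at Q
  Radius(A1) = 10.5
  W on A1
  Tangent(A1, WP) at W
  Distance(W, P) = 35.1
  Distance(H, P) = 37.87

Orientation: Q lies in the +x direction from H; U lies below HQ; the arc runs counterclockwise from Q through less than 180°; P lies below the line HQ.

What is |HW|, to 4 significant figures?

21.68

Checks: |UW| = 10.50 ✓; ∠(UW, WP) = 90.00° ✓; |WP| = 35.10 ✓; |HP| = 37.87 ✓.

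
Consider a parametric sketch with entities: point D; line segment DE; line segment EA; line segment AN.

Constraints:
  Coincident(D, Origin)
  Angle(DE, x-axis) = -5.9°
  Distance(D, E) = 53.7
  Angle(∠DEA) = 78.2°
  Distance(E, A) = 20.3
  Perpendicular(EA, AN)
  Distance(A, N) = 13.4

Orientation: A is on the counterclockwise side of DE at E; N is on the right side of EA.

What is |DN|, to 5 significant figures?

66.620

∠DEA = 78.2°, so EA runs at -5.9° + (180° − 78.2°) = 95.900° from the x-axis; with |EA| = 20.3, A = E + 20.3·(cos 95.900°, sin 95.900°) = (51.329, 14.673). The perpendicularity gives AN at right angles to EA; with |AN| = 13.4 on the right of EA, N = A + 13.4·(0.99470, 0.10279) = (64.658, 16.050). Then |DN| = |N − D| = 66.620.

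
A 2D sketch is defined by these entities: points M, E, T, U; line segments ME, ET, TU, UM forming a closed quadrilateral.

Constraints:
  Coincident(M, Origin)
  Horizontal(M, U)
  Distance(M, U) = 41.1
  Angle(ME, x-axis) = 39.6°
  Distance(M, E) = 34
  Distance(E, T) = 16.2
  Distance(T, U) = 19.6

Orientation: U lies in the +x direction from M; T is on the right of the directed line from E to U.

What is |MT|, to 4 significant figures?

23.18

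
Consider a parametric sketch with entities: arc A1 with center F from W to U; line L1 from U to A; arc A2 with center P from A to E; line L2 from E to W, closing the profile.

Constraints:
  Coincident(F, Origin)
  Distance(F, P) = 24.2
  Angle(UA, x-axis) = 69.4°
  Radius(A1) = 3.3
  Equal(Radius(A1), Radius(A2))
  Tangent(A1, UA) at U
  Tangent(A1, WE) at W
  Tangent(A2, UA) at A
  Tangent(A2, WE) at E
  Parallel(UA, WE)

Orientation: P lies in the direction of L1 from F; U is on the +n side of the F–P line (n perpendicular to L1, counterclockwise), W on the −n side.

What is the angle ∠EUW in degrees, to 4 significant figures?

74.74°

The slot axis is L1's direction at 69.4°, so u = (cos 69.4°, sin 69.4°) = (0.3518, 0.9361) and n = (−sin 69.4°, cos 69.4°) = (-0.9361, 0.3518). F is at the origin and P lies 24.2 along u from F, so P = 24.2·u = (8.515, 22.65). Tangency of A1 to both parallel lines with radius 3.3 puts U and W at F ± 3.3·n: U = (-3.089, 1.161), W = (3.089, -1.161). Equal radii place A and E the same way about P: A = P + 3.3·n = (5.426, 23.81), E = P − 3.3·n = (11.60, 21.49). Then cos ∠EUW = UE·UW / (|UE||UW|), giving 74.74°.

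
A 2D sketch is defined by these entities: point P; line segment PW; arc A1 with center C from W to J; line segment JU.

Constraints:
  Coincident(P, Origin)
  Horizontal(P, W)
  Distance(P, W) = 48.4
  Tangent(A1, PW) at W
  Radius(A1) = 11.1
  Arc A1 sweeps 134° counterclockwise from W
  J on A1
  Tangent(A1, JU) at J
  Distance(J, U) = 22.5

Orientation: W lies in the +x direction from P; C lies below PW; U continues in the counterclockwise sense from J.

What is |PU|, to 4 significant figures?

66.07

P is at the origin; P and W share the same y with |PW| = 48.4 and W on the +x side, so W = (48.40, 0.000). Since A1 is tangent to PW there, CW ⟂ PW, so C = W + (0, -11.1) = (48.40, -11.10). On A1, W sits at bearing 90° from C; a 134° counterclockwise sweep puts J at bearing 224°, so J = C + 11.1·(cos 224°, sin 224°) = (40.42, -18.81). A1 meets JU tangentially, so CJ is at right angles to JU, so JU runs along (−sin 224°, cos 224°); with |JU| = 22.5, U = (56.05, -35.00). Then |PU| = |U − P| = 66.07.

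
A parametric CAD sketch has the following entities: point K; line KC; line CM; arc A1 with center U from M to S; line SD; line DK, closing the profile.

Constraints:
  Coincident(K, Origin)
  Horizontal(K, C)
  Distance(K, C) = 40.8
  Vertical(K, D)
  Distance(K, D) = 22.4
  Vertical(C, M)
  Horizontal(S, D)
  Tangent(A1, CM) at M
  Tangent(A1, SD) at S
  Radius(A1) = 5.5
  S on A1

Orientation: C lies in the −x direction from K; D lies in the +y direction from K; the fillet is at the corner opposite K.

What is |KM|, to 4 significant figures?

44.16

K is at the origin; KC is horizontal with |KC| = 40.8 and C on the −x side, so C = (-40.80, 0.000). KD is vertical with |KD| = 22.4 and D on the +y side, so D = (0.000, 22.40). The virtual corner opposite K is at (-40.80, 22.40). Tangency of A1 to CM means the radius UM is perpendicular to CM and since A1 is tangent to SD there, US ⟂ SD, with radius 5.5, so the center U sits 5.5 in from both sides at U = (-35.30, 16.90). That places the tangent points at M = (-40.80, 16.90) on CM and S = (-35.30, 22.40) on SD. Then |KM| = |M − K| = 44.16.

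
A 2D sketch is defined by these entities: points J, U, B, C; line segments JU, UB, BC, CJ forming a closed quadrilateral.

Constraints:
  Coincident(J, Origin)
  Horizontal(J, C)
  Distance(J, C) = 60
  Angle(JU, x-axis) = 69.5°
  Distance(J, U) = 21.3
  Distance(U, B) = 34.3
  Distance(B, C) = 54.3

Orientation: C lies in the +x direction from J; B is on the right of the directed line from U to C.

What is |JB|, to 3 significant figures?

16.3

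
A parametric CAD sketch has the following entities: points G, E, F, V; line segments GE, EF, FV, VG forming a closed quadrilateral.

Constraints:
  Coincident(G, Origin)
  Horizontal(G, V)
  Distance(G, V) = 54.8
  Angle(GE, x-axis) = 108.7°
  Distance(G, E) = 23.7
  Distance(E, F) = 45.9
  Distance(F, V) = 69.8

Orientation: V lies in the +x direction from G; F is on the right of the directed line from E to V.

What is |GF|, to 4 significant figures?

25.78

G is at the origin; GV is horizontal with |GV| = 54.8 and V in +x, so V = (54.8, 0). GE runs at 108.7° with |GE| = 23.7, so E = (-7.599, 22.45). F is determined by |EF| = 45.9 and |FV| = 69.8 together: it lies at the intersection of circle(E, 45.9) and circle(V, 69.8). With |EV| = 66.31, the foot of the radical line on EV is 12.31 from E and the perpendicular offset is √(45.9² − 12.31²) = 44.22. Taking the right-of-EV solution: F = (-10.99, -23.33).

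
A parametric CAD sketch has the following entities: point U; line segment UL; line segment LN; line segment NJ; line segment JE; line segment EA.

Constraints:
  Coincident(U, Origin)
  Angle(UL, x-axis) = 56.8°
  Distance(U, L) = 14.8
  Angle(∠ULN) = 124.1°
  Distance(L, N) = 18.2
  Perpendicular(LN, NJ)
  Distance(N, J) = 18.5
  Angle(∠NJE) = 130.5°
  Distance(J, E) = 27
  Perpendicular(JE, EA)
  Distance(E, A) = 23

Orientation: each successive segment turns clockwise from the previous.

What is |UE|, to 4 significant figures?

24.52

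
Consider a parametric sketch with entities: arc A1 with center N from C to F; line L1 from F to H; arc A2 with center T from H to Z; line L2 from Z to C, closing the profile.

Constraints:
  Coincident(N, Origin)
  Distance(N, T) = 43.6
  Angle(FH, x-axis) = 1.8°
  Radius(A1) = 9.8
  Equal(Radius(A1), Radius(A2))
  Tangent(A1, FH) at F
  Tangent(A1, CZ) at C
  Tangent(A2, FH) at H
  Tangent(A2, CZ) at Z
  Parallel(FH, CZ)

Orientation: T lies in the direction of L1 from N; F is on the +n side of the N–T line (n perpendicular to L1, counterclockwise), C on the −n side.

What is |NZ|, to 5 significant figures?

44.688

The slot axis is L1's direction at 1.8°, so u = (cos 1.8°, sin 1.8°) = (0.99951, 0.031411) and n = (−sin 1.8°, cos 1.8°) = (-0.031411, 0.99951). N is at the origin and T lies 43.6 along u from N, so T = 43.6·u = (43.578, 1.3695). Tangency of A1 to both parallel lines with radius 9.8 puts F and C at N ± 9.8·n: F = (-0.30783, 9.7952), C = (0.30783, -9.7952). Equal radii place H and Z the same way about T: H = T + 9.8·n = (43.271, 11.165), Z = T − 9.8·n = (43.886, -8.4257). Then |NZ| = |Z − N| = 44.688.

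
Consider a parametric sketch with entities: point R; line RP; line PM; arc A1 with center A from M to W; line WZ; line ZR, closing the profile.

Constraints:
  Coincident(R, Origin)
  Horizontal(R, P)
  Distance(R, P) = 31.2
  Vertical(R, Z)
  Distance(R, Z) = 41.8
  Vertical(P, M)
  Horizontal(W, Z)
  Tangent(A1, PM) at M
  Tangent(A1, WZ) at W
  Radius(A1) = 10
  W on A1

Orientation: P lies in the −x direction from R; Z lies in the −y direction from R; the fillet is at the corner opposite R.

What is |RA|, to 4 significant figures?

38.22

R is at the origin; RP is horizontal with |RP| = 31.2 and P on the −x side, so P = (-31.20, 0.000). RZ is vertical with |RZ| = 41.8 and Z on the −y side, so Z = (0.000, -41.80). The virtual corner opposite R is at (-31.20, -41.80). The tangent condition forces AM to be normal to PM and A1 meets WZ tangentially, so AW is at right angles to WZ, with radius 10.0, so the center A sits 10.0 in from both sides at A = (-21.20, -31.80). Then |RA| = |A − R| = 38.22.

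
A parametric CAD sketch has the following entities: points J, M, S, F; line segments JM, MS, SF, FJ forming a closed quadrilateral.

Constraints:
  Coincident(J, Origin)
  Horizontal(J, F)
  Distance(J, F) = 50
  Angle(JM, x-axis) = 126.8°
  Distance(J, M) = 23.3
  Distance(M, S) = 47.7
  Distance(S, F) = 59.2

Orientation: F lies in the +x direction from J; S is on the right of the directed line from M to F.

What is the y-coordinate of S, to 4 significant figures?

-27.61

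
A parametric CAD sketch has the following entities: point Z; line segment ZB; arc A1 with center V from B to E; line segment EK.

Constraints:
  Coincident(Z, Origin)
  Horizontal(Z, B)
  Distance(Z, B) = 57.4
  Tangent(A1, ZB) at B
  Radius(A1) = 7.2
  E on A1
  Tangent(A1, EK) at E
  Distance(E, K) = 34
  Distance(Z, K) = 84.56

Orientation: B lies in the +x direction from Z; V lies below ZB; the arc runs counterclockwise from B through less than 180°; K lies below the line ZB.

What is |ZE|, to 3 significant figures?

53.7

Checks: |VE| = 7.200 ✓; ∠(VE, EK) = 90.00° ✓; |EK| = 34.00 ✓; |ZK| = 84.56 ✓.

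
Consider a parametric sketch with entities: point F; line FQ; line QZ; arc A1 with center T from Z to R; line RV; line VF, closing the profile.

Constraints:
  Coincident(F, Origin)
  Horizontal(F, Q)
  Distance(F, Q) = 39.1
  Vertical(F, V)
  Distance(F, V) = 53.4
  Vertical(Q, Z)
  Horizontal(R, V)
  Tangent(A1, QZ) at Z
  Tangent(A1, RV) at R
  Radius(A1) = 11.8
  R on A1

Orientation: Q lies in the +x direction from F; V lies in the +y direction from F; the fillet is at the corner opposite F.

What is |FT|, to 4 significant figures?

49.76

FV is vertical with |FV| = 53.4 and V on the +y side, so V = (0.000, 53.40). The virtual corner opposite F is at (39.10, 53.40). Since A1 is tangent to QZ there, TZ ⟂ QZ and the tangent condition forces TR to be normal to RV, with radius 11.8, so the center T sits 11.8 in from both sides at T = (27.30, 41.60). Then |FT| = |T − F| = 49.76.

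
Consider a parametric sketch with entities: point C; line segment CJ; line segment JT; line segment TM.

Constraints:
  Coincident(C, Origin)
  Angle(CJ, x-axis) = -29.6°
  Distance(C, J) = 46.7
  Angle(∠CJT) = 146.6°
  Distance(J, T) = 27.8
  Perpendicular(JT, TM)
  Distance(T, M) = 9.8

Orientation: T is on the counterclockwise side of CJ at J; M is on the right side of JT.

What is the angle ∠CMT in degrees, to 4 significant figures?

62.00°

∠CJT = 146.6°, so JT runs at -29.6° + (180° − 146.6°) = 3.800° from the x-axis; with |JT| = 27.8, T = J + 27.8·(cos 3.800°, sin 3.800°) = (68.34, -21.22). JT ⟂ TM; with |TM| = 9.8 on the right of JT, M = T + 9.8·(0.06627, -0.9978) = (68.99, -31.00). Then cos ∠CMT = MC·MT / (|MC||MT|), giving 62.00°.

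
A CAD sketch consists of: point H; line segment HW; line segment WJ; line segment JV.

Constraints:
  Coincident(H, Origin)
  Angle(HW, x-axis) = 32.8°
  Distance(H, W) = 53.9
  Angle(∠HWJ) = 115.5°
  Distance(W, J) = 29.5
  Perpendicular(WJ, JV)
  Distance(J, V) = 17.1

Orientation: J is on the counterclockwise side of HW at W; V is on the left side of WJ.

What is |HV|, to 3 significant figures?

61.4

H is at the origin; HW runs at 32.8° with length 53.9, so W = 53.9·(cos 32.8°, sin 32.8°) = (45.3, 29.2). ∠HWJ = 115.5°, so WJ runs at 32.8° + (180° − 115.5°) = 97.3° from the x-axis; with |WJ| = 29.5, J = W + 29.5·(cos 97.3°, sin 97.3°) = (41.6, 58.5). The perpendicularity gives JV at right angles to WJ; with |JV| = 17.1 on the left of WJ, V = J + 17.1·(-0.992, -0.127) = (24.6, 56.3). Then |HV| = |V − H| = 61.4.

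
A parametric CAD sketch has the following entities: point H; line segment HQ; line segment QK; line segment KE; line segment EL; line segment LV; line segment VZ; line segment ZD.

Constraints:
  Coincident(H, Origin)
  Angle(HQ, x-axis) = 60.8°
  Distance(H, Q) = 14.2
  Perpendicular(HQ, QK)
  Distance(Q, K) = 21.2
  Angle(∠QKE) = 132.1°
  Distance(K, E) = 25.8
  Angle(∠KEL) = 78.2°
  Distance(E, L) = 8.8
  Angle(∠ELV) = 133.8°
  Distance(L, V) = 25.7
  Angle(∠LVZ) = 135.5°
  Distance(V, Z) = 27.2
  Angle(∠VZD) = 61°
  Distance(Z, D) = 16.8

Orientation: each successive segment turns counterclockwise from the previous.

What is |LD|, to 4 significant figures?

37.53

H is at the origin; HQ runs at 60.8° with length 14.2, so Q = (6.928, 12.40). The perpendicularity gives QK at right angles to HQ, so QK runs at 150.8°; with |QK| = 21.2, K = (-11.58, 22.74). ∠QKE = 132.1° gives KE at -161.3° from the x-axis; with |KE| = 25.8, E = (-36.02, 14.47). ∠KEL = 78.2° gives EL at -59.50° from the x-axis; with |EL| = 8.8, L = (-31.55, 6.884). ∠ELV = 133.8° gives LV at -13.30° from the x-axis; with |LV| = 25.7, V = (-6.539, 0.9717). ∠LVZ = 135.5° gives VZ at 31.20° from the x-axis; with |VZ| = 27.2, Z = (16.73, 15.06). ∠VZD = 61.0° gives ZD at 150.2° from the x-axis; with |ZD| = 16.8, D = (2.148, 23.41). Then |LD| = |D − L| = 37.53.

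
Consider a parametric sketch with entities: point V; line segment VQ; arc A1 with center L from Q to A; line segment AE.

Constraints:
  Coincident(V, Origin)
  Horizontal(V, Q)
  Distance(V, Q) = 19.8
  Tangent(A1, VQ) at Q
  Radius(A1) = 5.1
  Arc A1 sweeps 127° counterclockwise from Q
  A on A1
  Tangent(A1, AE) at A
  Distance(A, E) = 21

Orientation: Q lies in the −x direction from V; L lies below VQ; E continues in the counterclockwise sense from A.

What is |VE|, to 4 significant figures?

27.35

V is at the origin; V and Q share the same y with |VQ| = 19.8 and Q on the −x side, so Q = (-19.80, 0.000). The tangent condition forces LQ to be normal to VQ, so L = Q + (0, -5.1) = (-19.80, -5.100). On A1, Q sits at bearing 90° from L; a 127° counterclockwise sweep puts A at bearing 217°, so A = L + 5.1·(cos 217°, sin 217°) = (-23.87, -8.169). Tangency of A1 to AE means the radius LA is perpendicular to AE, so AE runs along (−sin 217°, cos 217°); with |AE| = 21.0, E = (-11.23, -24.94). Then |VE| = |E − V| = 27.35.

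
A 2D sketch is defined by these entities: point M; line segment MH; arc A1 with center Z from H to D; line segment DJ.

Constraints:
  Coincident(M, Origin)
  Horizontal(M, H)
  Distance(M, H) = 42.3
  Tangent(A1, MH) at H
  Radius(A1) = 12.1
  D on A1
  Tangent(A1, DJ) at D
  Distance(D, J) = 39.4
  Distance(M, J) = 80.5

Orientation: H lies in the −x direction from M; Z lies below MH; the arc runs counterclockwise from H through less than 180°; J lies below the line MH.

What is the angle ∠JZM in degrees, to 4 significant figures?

141.7°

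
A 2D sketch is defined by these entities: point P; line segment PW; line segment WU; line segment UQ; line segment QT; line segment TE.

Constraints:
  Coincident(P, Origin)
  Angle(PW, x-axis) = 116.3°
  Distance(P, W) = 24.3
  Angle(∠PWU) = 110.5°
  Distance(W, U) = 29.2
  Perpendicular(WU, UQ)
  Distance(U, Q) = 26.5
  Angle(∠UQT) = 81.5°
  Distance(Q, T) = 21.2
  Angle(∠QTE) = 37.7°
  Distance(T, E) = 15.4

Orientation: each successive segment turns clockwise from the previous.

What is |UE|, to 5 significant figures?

17.548

∠UQT = 81.5° gives QT at -141.70° from the x-axis; with |QT| = 21.2, T = (11.903, 11.791). ∠QTE = 37.7° gives TE at 76.000° from the x-axis; with |TE| = 15.4, E = (15.628, 26.733). Then |UE| = |E − U| = 17.548.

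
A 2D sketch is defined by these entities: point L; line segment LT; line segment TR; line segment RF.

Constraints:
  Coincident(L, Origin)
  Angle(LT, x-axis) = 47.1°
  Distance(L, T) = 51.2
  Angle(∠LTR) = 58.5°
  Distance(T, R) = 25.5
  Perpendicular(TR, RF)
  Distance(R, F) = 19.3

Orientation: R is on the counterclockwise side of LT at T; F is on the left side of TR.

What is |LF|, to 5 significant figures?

24.387

∠LTR = 58.5°, so TR runs at 47.1° + (180° − 58.5°) = 168.60° from the x-axis; with |TR| = 25.5, R = T + 25.5·(cos 168.60°, sin 168.60°) = (9.8560, 42.546). The perpendicularity gives RF at right angles to TR; with |RF| = 19.3 on the left of TR, F = R + 19.3·(-0.19766, -0.98027) = (6.0412, 23.627). Then |LF| = |F − L| = 24.387.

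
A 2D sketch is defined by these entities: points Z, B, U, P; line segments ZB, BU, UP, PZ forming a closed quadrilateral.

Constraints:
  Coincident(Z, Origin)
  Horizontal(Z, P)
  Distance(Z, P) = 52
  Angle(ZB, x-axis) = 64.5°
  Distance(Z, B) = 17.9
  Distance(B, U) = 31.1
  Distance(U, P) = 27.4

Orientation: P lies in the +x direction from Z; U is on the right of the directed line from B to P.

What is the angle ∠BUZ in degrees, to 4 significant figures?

34.87°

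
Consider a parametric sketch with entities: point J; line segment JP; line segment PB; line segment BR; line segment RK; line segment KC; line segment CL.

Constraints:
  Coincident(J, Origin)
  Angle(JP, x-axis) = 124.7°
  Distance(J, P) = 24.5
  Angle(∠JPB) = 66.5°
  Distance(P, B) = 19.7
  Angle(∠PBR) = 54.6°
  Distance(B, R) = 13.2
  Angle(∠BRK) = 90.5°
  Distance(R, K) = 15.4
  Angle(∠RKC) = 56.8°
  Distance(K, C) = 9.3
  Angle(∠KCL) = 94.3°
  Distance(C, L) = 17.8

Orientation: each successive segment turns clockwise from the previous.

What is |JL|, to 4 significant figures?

10.10

J is at the origin; JP runs at 124.7° with length 24.5, so P = (-13.95, 20.14). ∠JPB = 66.5° gives PB at 11.20° from the x-axis; with |PB| = 19.7, B = (5.377, 23.97). ∠PBR = 54.6° gives BR at -114.2° from the x-axis; with |BR| = 13.2, R = (-0.03352, 11.93). ∠BRK = 90.5° gives RK at 156.3° from the x-axis; with |RK| = 15.4, K = (-14.13, 18.12). ∠RKC = 56.8° gives KC at 33.10° from the x-axis; with |KC| = 9.3, C = (-6.344, 23.20). ∠KCL = 94.3° gives CL at -52.60° from the x-axis; with |CL| = 17.8, L = (4.467, 9.057). Then |JL| = |L − J| = 10.10.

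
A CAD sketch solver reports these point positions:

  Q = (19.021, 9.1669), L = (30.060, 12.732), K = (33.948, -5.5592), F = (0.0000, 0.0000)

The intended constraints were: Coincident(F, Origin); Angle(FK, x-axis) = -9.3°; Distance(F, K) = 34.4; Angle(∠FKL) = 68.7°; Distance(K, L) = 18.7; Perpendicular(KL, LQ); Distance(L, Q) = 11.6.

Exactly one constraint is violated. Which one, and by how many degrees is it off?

Perpendicular(KL, LQ) — off by 5.90°.

F = (0.00, 0.00) ✓; FK at -9.300° ✓; |FK| = 34.40 ✓; ∠FKL = 68.70° ✓; |KL| = 18.70 ✓; ∠(KL, LQ) = 95.90° ✗; |LQ| = 11.60 ✓.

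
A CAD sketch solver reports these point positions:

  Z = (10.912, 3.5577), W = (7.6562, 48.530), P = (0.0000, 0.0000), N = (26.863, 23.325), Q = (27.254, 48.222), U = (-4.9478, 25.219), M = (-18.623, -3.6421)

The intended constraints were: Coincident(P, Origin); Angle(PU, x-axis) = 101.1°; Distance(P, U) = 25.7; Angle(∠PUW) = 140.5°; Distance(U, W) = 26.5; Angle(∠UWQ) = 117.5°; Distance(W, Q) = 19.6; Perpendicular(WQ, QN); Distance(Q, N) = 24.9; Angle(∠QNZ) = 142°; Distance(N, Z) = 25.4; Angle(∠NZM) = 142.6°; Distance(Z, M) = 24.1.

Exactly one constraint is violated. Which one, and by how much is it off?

Distance(Z, M) = 24.1 — off by 6.30.

P = (0.00, 0.00) ✓; PU at 101.1° ✓; |PU| = 25.70 ✓; ∠PUW = 140.5° ✓; |UW| = 26.50 ✓; ∠UWQ = 117.5° ✓; |WQ| = 19.60 ✓; ∠(WQ, QN) = 90.00° ✓; |QN| = 24.90 ✓; ∠QNZ = 142.0° ✓; |NZ| = 25.40 ✓; ∠NZM = 142.6° ✓; |ZM| = 30.40 ✗.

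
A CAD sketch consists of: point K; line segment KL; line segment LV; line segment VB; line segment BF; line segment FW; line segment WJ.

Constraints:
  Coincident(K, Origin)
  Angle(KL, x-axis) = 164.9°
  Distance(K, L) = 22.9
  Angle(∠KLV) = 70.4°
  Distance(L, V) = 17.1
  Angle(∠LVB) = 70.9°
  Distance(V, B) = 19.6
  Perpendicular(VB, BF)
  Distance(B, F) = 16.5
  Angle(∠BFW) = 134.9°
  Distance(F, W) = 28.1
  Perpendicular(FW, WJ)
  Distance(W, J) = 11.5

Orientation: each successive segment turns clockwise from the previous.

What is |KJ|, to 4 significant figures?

41.37

K is at the origin; KL runs at 164.9° with length 22.9, so L = (-22.11, 5.966). ∠KLV = 70.4° gives LV at 55.30° from the x-axis; with |LV| = 17.1, V = (-12.37, 20.02). ∠LVB = 70.9° gives VB at -53.80° from the x-axis; with |VB| = 19.6, B = (-0.7988, 4.208). The perpendicularity gives BF at right angles to VB, so BF runs at -143.8°; with |BF| = 16.5, F = (-14.11, -5.537). ∠BFW = 134.9° gives FW at 171.1° from the x-axis; with |FW| = 28.1, W = (-41.88, -1.190). FW ⟂ WJ, so WJ runs at 81.10°; with |WJ| = 11.5, J = (-40.10, 10.17). Then |KJ| = |J − K| = 41.37.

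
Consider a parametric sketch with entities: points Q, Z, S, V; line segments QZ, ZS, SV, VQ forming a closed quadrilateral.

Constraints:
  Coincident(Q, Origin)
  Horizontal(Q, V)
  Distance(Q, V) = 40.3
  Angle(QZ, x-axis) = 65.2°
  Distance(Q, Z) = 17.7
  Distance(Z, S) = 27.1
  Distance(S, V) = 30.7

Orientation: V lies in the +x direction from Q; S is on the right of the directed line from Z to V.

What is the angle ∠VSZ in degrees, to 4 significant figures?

78.28°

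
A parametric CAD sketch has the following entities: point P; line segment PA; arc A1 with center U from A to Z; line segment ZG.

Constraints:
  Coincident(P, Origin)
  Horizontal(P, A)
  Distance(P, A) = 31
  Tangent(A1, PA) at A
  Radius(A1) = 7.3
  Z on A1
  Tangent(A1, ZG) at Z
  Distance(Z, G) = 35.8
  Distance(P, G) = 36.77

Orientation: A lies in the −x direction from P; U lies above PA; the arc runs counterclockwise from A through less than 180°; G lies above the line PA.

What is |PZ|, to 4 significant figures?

24.82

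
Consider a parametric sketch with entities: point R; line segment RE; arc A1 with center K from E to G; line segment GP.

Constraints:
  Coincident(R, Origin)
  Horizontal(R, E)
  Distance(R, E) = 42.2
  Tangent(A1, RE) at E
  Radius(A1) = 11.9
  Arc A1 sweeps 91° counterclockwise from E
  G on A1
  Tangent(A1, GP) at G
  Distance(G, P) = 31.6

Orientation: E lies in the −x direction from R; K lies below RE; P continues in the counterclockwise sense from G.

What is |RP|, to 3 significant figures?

69.1

R is at the origin; RE is horizontal with |RE| = 42.2 and E on the −x side, so E = (-42.2, 0.00). Since A1 is tangent to RE there, KE ⟂ RE, so K = E + (0, -11.9) = (-42.2, -11.9). On A1, E sits at bearing 90° from K; a 91° counterclockwise sweep puts G at bearing 181°, so G = K + 11.9·(cos 181°, sin 181°) = (-54.1, -12.1). Tangency of A1 to GP means the radius KG is perpendicular to GP, so GP runs along (−sin 181°, cos 181°); with |GP| = 31.6, P = (-53.5, -43.7). Then |RP| = |P − R| = 69.1.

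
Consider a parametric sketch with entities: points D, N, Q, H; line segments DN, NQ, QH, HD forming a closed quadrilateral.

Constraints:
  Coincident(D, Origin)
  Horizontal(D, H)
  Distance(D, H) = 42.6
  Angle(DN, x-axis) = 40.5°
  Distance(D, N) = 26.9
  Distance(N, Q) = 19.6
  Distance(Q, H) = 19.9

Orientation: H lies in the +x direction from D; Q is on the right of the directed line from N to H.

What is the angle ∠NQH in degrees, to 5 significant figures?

91.134°

Checks: |NQ| = 19.60 ✓; |QH| = 19.90 ✓.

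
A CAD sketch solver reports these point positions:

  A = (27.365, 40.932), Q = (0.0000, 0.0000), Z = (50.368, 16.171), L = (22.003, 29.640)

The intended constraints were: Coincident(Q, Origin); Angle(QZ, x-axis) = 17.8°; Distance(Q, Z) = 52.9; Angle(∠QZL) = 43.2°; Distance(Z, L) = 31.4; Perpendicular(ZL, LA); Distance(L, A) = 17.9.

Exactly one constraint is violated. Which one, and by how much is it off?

Distance(L, A) = 17.9 — off by 5.40.

Q = (0.00, 0.00) ✓; QZ at 17.80° ✓; |QZ| = 52.90 ✓; ∠QZL = 43.20° ✓; |ZL| = 31.40 ✓; ∠(ZL, LA) = 90.00° ✓; |LA| = 12.50 ✗.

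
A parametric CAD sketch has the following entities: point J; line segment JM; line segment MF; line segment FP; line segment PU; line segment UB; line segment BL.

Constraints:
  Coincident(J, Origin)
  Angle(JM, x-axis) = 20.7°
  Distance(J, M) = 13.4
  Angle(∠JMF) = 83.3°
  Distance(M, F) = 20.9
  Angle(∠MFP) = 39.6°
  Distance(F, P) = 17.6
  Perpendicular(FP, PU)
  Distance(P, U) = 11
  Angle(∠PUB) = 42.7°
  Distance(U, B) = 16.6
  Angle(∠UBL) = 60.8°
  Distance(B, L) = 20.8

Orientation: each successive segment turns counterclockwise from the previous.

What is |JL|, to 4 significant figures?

8.729

J is at the origin; JM runs at 20.7° with length 13.4, so M = (12.53, 4.737). ∠JMF = 83.3° gives MF at 117.4° from the x-axis; with |MF| = 20.9, F = (2.917, 23.29). ∠MFP = 39.6° gives FP at -102.2° from the x-axis; with |FP| = 17.6, P = (-0.8025, 6.089). FP is perpendicular to PU, so PU runs at -12.20°; with |PU| = 11.0, U = (9.949, 3.765). ∠PUB = 42.7° gives UB at 125.1° from the x-axis; with |UB| = 16.6, B = (0.4039, 17.35). ∠UBL = 60.8° gives BL at -115.7° from the x-axis; with |BL| = 20.8, L = (-8.616, -1.396). Then |JL| = |L − J| = 8.729.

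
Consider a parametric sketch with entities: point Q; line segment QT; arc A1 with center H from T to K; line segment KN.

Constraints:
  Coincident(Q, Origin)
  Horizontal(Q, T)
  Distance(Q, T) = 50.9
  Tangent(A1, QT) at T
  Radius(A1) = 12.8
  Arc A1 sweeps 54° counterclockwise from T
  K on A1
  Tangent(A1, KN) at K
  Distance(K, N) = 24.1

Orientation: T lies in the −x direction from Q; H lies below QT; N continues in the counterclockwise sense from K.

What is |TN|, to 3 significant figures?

34.9

Q is at the origin; QT is horizontal with |QT| = 50.9 and T on the −x side, so T = (-50.9, 0.00). Since A1 is tangent to QT there, HT ⟂ QT, so H = T + (0, -12.8) = (-50.9, -12.8). On A1, T sits at bearing 90° from H; a 54° counterclockwise sweep puts K at bearing 144°, so K = H + 12.8·(cos 144°, sin 144°) = (-61.3, -5.28). Tangency of A1 to KN means the radius HK is perpendicular to KN, so KN runs along (−sin 144°, cos 144°); with |KN| = 24.1, N = (-75.4, -24.8). Then |TN| = |N − T| = 34.9.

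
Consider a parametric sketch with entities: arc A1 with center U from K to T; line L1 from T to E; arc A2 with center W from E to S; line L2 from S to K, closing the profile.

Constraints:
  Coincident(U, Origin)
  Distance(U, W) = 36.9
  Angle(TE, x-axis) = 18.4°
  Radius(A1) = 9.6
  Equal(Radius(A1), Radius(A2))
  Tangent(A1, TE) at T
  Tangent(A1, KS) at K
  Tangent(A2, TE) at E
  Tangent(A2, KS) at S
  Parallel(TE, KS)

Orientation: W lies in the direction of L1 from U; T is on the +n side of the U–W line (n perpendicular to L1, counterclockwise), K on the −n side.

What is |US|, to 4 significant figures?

38.13

The slot axis is L1's direction at 18.4°, so u = (cos 18.4°, sin 18.4°) = (0.9489, 0.3156) and n = (−sin 18.4°, cos 18.4°) = (-0.3156, 0.9489). U is at the origin and W lies 36.9 along u from U, so W = 36.9·u = (35.01, 11.65). Tangency of A1 to both parallel lines with radius 9.6 puts T and K at U ± 9.6·n: T = (-3.030, 9.109), K = (3.030, -9.109). Equal radii place E and S the same way about W: E = W + 9.6·n = (31.98, 20.76), S = W − 9.6·n = (38.04, 2.538). Then |US| = |S − U| = 38.13.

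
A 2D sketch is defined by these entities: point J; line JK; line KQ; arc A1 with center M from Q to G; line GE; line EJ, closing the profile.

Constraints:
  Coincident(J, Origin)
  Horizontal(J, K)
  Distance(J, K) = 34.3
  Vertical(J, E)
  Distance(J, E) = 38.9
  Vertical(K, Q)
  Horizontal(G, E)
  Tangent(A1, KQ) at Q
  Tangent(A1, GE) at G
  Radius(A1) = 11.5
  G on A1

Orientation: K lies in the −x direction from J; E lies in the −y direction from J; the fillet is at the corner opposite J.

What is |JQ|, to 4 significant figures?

43.90

The virtual corner opposite J is at (-34.30, -38.90). Since A1 is tangent to KQ there, MQ ⟂ KQ and the tangent condition forces MG to be normal to GE, with radius 11.5, so the center M sits 11.5 in from both sides at M = (-22.80, -27.40). That places the tangent points at Q = (-34.30, -27.40) on KQ and G = (-22.80, -38.90) on GE. Then |JQ| = |Q − J| = 43.90.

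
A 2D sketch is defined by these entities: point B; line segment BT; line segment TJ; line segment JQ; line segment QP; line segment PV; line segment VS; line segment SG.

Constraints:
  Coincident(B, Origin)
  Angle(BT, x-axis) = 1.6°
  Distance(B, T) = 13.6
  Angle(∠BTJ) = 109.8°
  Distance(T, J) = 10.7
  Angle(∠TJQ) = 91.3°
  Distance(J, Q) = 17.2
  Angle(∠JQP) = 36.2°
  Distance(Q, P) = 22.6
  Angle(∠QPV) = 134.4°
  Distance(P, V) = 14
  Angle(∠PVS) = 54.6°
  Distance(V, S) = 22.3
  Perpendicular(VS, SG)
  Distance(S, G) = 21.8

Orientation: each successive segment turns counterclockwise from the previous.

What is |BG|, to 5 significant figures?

6.3289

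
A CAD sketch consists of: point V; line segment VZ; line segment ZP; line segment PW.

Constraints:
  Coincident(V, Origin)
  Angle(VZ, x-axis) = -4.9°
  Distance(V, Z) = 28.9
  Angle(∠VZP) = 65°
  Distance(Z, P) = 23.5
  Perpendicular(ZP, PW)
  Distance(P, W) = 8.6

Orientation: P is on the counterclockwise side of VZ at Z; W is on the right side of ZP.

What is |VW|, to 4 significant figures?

36.58

V is at the origin; VZ runs at -4.9° with length 28.9, so Z = 28.9·(cos -4.9°, sin -4.9°) = (28.79, -2.469). ∠VZP = 65.0°, so ZP runs at -4.9° + (180° − 65.0°) = 110.1° from the x-axis; with |ZP| = 23.5, P = Z + 23.5·(cos 110.1°, sin 110.1°) = (20.72, 19.60). The perpendicularity gives PW at right angles to ZP; with |PW| = 8.6 on the right of ZP, W = P + 8.6·(0.9391, 0.3437) = (28.79, 22.56). Then |VW| = |W − V| = 36.58.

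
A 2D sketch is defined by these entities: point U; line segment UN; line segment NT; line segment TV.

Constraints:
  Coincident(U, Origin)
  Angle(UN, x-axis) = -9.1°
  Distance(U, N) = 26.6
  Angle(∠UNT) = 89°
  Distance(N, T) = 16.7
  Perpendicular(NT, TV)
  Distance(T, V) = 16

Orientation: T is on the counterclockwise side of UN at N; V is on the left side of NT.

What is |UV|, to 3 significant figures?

19.4

U is at the origin; UN runs at -9.1° with length 26.6, so N = 26.6·(cos -9.1°, sin -9.1°) = (26.3, -4.21). ∠UNT = 89.0°, so NT runs at -9.1° + (180° − 89.0°) = 81.9° from the x-axis; with |NT| = 16.7, T = N + 16.7·(cos 81.9°, sin 81.9°) = (28.6, 12.3). NT ⟂ TV; with |TV| = 16.0 on the left of NT, V = T + 16.0·(-0.990, 0.141) = (12.8, 14.6). Then |UV| = |V − U| = 19.4.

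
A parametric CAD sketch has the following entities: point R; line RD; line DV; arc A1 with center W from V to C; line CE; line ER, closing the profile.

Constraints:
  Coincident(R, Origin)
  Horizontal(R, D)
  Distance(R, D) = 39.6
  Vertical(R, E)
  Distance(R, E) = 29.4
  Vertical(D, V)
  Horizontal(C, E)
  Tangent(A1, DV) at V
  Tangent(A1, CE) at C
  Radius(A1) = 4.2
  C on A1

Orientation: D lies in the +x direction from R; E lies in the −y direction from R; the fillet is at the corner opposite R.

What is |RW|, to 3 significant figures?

43.5

R is at the origin; RD is horizontal with |RD| = 39.6 and D on the +x side, so D = (39.6, 0.00). R and E share the same x with |RE| = 29.4 and E on the −y side, so E = (0.00, -29.4). The virtual corner opposite R is at (39.6, -29.4). A1 meets DV tangentially, so WV is at right angles to DV and the tangent condition forces WC to be normal to CE, with radius 4.2, so the center W sits 4.2 in from both sides at W = (35.4, -25.2). Then |RW| = |W − R| = 43.5.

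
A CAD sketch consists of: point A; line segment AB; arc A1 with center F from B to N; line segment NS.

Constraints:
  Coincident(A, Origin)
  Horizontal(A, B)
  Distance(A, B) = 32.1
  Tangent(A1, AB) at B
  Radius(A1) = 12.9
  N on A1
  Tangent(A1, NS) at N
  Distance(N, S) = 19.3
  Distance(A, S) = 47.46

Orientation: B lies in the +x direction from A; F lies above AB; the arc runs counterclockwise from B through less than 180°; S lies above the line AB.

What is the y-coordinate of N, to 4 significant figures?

20.64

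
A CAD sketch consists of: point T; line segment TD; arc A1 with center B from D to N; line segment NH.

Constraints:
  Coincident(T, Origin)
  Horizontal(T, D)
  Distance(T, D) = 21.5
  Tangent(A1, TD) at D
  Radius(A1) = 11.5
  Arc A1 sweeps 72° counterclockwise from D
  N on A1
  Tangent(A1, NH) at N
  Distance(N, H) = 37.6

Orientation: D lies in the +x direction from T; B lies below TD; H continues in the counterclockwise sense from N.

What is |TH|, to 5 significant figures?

43.719

On A1, D sits at bearing 90° from B; a 72° counterclockwise sweep puts N at bearing 162°, so N = B + 11.5·(cos 162°, sin 162°) = (10.563, -7.9463). Tangency of A1 to NH means the radius BN is perpendicular to NH, so NH runs along (−sin 162°, cos 162°); with |NH| = 37.6, H = (-1.0562, -43.706). Then |TH| = |H − T| = 43.719.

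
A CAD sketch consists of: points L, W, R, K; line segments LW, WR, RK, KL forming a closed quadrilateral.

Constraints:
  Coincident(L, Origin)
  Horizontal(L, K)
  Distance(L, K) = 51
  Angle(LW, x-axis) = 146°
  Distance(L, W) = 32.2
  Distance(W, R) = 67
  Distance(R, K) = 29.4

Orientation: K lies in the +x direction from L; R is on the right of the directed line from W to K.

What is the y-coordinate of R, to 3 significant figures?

-19.4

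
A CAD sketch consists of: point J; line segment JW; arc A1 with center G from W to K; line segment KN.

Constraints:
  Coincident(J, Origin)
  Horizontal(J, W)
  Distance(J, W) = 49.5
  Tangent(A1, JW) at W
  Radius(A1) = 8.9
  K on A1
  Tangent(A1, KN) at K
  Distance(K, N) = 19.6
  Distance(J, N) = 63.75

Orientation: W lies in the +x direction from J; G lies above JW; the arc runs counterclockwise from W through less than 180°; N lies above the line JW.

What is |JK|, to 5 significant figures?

59.162

Checks: |GK| = 8.900 ✓; ∠(GK, KN) = 90.00° ✓; |KN| = 19.60 ✓; |JN| = 63.75 ✓.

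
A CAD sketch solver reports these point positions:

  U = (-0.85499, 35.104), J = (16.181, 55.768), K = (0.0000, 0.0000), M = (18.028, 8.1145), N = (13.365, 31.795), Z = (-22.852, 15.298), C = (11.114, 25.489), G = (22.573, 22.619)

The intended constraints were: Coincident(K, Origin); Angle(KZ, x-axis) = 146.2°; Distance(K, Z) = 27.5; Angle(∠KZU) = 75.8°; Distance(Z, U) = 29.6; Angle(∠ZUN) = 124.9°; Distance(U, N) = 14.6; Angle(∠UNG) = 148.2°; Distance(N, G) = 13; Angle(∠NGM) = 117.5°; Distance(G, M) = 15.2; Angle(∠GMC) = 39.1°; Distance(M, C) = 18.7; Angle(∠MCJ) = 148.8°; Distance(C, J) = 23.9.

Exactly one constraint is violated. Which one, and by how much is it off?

Distance(C, J) = 23.9 — off by 6.80.

K = (0.00, 0.00) ✓; KZ at 146.2° ✓; |KZ| = 27.50 ✓; ∠KZU = 75.80° ✓; |ZU| = 29.60 ✓; ∠ZUN = 124.9° ✓; |UN| = 14.60 ✓; ∠UNG = 148.2° ✓; |NG| = 13.00 ✓; ∠NGM = 117.5° ✓; |GM| = 15.20 ✓; ∠GMC = 39.10° ✓; |MC| = 18.70 ✓; ∠MCJ = 148.8° ✓; |CJ| = 30.70 ✗.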